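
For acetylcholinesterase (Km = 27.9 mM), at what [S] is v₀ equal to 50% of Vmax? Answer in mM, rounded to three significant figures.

v/Vmax = [S]/(Km+[S]) = 0.5, so [S] = Km·0.5/(1 − 0.5) = 27.9 × 1.000.
[S] = 27.9 mM.

27.9 mM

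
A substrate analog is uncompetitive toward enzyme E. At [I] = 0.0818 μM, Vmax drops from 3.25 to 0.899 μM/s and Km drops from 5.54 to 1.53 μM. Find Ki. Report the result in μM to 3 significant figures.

0.0313 μM

Uncompetitive: Vmax,app = Vmax/α (and Km,app = Km/α) with α = 1 + [I]/Ki.
α = Vmax/Vmax,app = 3.25/0.899 = 3.615.
Since α = 1 + [I]/Ki, [I]/Ki = 3.615 − 1 = 2.615 and Ki = 0.0818/2.615 = 0.0313 μM.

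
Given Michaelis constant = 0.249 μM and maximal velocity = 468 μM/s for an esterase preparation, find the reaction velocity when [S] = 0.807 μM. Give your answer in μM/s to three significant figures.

358 μM/s

[S]/(Km+[S]) = 0.807/1.056 = 0.7642, the fractional saturation.
v = 0.7642 × Vmax = 0.7642 × 468 = 358 μM/s.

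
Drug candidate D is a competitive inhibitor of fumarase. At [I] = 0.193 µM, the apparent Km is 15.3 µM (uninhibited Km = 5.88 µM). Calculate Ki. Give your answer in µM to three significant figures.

Competitive: Km,app = α·Km with α = 1 + [I]/Ki.
α = Km,app/Km = 15.3/5.88 = 2.602.
Since α = 1 + [I]/Ki, [I]/Ki = 2.602 − 1 = 1.602 and Ki = 0.193/1.602 = 0.120 µM.

0.120 µM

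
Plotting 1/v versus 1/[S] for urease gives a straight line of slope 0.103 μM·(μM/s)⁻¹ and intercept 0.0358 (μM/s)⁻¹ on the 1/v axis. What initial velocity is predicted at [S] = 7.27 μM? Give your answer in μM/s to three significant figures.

20.0 μM/s

The y-intercept is 1/Vmax, so Vmax = 1/0.0358 = 27.9 μM/s.
The slope is Km/Vmax, so Km = 0.103 × 27.9 = 2.88 μM.
Then v = 27.9 × 7.27/(2.88 + 7.27) = 20.0 μM/s.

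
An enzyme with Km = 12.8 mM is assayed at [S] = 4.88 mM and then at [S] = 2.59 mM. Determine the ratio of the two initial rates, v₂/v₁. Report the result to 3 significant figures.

0.610

The fractional saturations are [S]/(Km+[S]) = 4.88/17.68 = 0.2760 and 2.59/15.39 = 0.1683.
v₂/v₁ is just their ratio: 0.1683/0.2760 = 0.610.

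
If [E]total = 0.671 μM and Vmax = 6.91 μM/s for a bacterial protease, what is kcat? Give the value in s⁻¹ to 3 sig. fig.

10.3 s⁻¹

kcat = Vmax/[E]total = 6.91 μM/s / 0.671 μM = 10.3 s⁻¹.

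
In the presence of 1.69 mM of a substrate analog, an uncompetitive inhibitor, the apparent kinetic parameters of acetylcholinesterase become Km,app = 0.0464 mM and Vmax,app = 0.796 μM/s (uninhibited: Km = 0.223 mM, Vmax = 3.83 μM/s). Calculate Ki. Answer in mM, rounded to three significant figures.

Uncompetitive: Vmax,app = Vmax/α (and Km,app = Km/α) with α = 1 + [I]/Ki.
α = Vmax/Vmax,app = 3.83/0.796 = 4.812.
Since α = 1 + [I]/Ki, [I]/Ki = 4.812 − 1 = 3.812 and Ki = 1.69/3.812 = 0.443 mM.

0.443 mM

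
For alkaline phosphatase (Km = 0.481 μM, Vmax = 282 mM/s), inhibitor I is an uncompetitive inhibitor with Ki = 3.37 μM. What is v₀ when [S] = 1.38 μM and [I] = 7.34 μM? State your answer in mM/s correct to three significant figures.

α = 1 + [I]/Ki = 1 + 7.34/3.37 = 3.178.
For an uncompetitive inhibitor, both parameters are divided by α, giving Vmax/α and Km/α: Km,app = 0.151 μM, Vmax,app = 88.7 mM/s.
v = Vmax,app·[S]/(Km,app + [S]) = 88.7 × 1.38/(0.151 + 1.38) = 80.0 mM/s.

80.0 mM/s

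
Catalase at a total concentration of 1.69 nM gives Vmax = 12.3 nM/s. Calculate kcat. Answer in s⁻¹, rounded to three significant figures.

7.28 s⁻¹

kcat = Vmax/[E]total = 12.3 nM/s / 1.69 nM = 7.28 s⁻¹.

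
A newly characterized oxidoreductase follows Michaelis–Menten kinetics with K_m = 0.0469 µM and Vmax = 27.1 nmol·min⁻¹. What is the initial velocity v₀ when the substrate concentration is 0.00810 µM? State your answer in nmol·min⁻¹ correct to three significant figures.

3.99 nmol·min⁻¹

[S]/(Km+[S]) = 0.00810/0.05500 = 0.1473, the fractional saturation.
v = 0.1473 × Vmax = 0.1473 × 27.1 = 3.99 nmol·min⁻¹.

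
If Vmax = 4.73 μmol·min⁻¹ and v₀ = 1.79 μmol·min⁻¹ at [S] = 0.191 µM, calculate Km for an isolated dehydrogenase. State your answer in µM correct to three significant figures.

From v = Vmax[S]/(Km+[S]), Km = [S](Vmax − v)/v.
Km = 0.191 × (4.73 − 1.79) / 1.79 = 0.5615/1.79 = 0.314 µM.

0.314 µM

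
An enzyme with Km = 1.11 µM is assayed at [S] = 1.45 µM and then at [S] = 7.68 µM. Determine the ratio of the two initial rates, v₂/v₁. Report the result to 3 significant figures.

The fractional saturations are [S]/(Km+[S]) = 1.45/2.560 = 0.5664 and 7.68/8.790 = 0.8737.
v₂/v₁ is just their ratio: 0.8737/0.5664 = 1.54.

1.54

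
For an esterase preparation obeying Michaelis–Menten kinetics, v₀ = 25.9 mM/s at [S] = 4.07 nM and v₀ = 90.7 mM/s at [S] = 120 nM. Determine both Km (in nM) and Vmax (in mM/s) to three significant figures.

In reciprocal form, 1/v = (Km/Vmax)·(1/[S]) + 1/Vmax. The two points give (1/[S], 1/v) = (0.2457, 0.03861) and (0.008333, 0.01103).
Slope = (0.03861 − 0.01103)/(0.2457 − 0.008333) = 0.1162; intercept = 0.03861 − 0.1162×0.2457 = 0.01006.
Vmax = 1/intercept = 99.4 mM/s; Km = slope × Vmax = 0.1162 × 99.4 = 11.6 nM.

Km = 11.6 nM; Vmax = 99.4 mM/s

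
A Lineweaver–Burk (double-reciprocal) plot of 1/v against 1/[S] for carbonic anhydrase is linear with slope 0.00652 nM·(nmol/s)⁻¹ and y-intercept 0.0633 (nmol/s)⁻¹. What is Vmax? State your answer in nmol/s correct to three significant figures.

The y-intercept of a Lineweaver–Burk plot equals 1/Vmax, so Vmax = 1/0.0633 = 15.8 nmol/s.

15.8 nmol/s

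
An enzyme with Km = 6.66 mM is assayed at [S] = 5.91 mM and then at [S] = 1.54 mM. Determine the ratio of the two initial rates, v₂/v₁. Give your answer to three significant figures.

0.399

The fractional saturations are [S]/(Km+[S]) = 5.91/12.57 = 0.4702 and 1.54/8.200 = 0.1878.
v₂/v₁ is just their ratio: 0.1878/0.4702 = 0.399.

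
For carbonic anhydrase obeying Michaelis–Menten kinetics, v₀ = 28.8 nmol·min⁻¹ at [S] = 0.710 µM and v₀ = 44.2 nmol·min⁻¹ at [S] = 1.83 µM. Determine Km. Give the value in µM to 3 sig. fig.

From v = Vmax[S]/(Km+[S]), each point gives Vmax = v(Km+[S])/[S].
Equating: 28.8(Km+0.710)/0.710 = 44.2(Km+1.83)/1.83.
40.56·Km + 28.8 = 24.15·Km + 44.2, so (40.56 − 24.15)·Km = 44.2 − 28.8.
Km = 15.40/16.41 = 0.938 µM; then Vmax = 28.8(0.938+0.710)/0.710 = 66.9 nmol·min⁻¹.

0.938 µM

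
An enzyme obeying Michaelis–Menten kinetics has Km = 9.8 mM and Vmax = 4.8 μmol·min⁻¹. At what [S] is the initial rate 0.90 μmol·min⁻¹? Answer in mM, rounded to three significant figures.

2.26 mM

The required fractional saturation is v/Vmax = 0.90/4.8 = 0.1875.
Then [S]/(Km+[S]) = 0.1875 ⇒ [S] = 9.8 × 0.1875/(1 − 0.1875) = 2.26 mM.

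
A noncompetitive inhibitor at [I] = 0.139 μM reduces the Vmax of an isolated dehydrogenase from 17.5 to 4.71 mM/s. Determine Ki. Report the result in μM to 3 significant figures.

Noncompetitive: Vmax,app = Vmax/α with α = 1 + [I]/Ki.
α = Vmax/Vmax,app = 17.5/4.71 = 3.715.
Ki = [I]/(α − 1) = 0.139/2.715 = 0.0512 μM.

0.0512 μM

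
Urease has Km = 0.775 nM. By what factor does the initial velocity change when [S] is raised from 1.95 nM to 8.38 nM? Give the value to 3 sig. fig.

Since Vmax cancels, v₂/v₁ = [S]₂(Km+[S]₁) / [S]₁(Km+[S]₂).
= 8.38×(0.775+1.95) / (1.95×(0.775+8.38)) = 22.84/17.85 = 1.28.

1.28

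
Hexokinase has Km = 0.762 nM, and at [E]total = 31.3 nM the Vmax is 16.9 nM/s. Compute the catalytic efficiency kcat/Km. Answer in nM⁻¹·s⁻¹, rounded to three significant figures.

kcat = Vmax/[E]total = 16.9/31.3 = 0.540 s⁻¹.
kcat/Km = 0.540/0.762 = 0.709 nM⁻¹·s⁻¹.

0.709 nM⁻¹·s⁻¹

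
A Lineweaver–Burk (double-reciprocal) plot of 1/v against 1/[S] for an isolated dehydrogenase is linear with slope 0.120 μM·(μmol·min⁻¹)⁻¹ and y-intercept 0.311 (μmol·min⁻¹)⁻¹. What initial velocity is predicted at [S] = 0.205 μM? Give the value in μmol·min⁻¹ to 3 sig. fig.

1.12 μmol·min⁻¹

The y-intercept is 1/Vmax, so Vmax = 1/0.311 = 3.22 μmol·min⁻¹.
The slope is Km/Vmax, so Km = 0.120 × 3.22 = 0.386 μM.
Then v = 3.22 × 0.205/(0.386 + 0.205) = 1.12 μmol·min⁻¹.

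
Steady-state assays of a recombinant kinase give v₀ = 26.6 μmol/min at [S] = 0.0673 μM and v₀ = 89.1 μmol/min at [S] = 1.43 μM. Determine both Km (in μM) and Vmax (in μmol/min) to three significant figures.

From v = Vmax[S]/(Km+[S]), each point gives Vmax = v(Km+[S])/[S].
Equating: 26.6(Km+0.0673)/0.0673 = 89.1(Km+1.43)/1.43.
395.2·Km + 26.6 = 62.31·Km + 89.1, so (395.2 − 62.31)·Km = 89.1 − 26.6.
Km = 62.50/332.9 = 0.188 μM; then Vmax = 26.6(0.188+0.0673)/0.0673 = 101 μmol/min.

Km = 0.188 μM; Vmax = 101 μmol/min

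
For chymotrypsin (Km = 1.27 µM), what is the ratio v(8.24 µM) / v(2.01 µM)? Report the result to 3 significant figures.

1.41

The fractional saturations are [S]/(Km+[S]) = 2.01/3.280 = 0.6128 and 8.24/9.510 = 0.8665.
v₂/v₁ is just their ratio: 0.8665/0.6128 = 1.41.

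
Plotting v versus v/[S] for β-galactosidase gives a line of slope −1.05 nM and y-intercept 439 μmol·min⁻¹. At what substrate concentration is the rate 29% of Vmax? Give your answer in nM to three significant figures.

The Eadie–Hofstee slope gives Km = 1.05 nM (slope = −Km).
v/Vmax = [S]/(Km+[S]) = 0.29 ⇒ [S] = Km·0.29/(1−0.29) = 1.05 × 0.4085 = 0.429 nM.

0.429 nM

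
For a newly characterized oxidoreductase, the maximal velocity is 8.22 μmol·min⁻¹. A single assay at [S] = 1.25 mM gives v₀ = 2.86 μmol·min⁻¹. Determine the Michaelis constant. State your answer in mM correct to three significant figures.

v/Vmax = 2.86/8.22 = 0.3479 = [S]/(Km+[S]).
So Km + [S] = [S]/0.3479 = 3.593 mM, giving Km = 3.593 − 1.25 = 2.34 mM.

2.34 mM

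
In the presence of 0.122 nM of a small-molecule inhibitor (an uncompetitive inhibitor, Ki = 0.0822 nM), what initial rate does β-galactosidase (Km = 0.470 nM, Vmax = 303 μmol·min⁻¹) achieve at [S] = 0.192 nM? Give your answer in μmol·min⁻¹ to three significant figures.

61.4 μmol·min⁻¹

With α = 1 + [I]/Ki = 1 + 0.122/0.0822 = 2.484, the uncompetitive rate law is v = (Vmax/α)·[S] / (Km/α + [S]).
v = (303/2.484)×0.192 / (0.470/2.484 + 0.192) = 23.42/0.3812 = 61.4 μmol·min⁻¹.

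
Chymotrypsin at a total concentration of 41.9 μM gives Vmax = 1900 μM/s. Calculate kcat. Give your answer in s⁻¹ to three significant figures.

45.3 s⁻¹

kcat = Vmax/[E]total = 1900 μM/s / 41.9 μM = 45.3 s⁻¹.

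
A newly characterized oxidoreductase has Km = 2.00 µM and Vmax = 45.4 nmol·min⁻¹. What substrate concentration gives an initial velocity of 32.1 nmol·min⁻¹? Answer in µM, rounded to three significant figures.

4.83 µM

The required fractional saturation is v/Vmax = 32.1/45.4 = 0.7070.
Then [S]/(Km+[S]) = 0.7070 ⇒ [S] = 2.00 × 0.7070/(1 − 0.7070) = 4.83 µM.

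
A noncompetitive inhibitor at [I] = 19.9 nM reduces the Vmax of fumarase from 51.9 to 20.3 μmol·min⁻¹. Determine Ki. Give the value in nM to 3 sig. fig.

Noncompetitive: Vmax,app = Vmax/α with α = 1 + [I]/Ki.
α = Vmax/Vmax,app = 51.9/20.3 = 2.557.
Ki = [I]/(α − 1) = 19.9/1.557 = 12.8 nM.

12.8 nM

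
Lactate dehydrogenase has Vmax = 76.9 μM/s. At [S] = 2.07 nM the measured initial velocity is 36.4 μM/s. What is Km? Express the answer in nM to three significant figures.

2.30 nM

v/Vmax = 36.4/76.9 = 0.4733 = [S]/(Km+[S]).
So Km + [S] = [S]/0.4733 = 4.373 nM, giving Km = 4.373 − 2.07 = 2.30 nM.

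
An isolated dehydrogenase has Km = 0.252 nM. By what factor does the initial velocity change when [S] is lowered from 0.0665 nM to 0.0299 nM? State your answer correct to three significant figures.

0.508

Since Vmax cancels, v₂/v₁ = [S]₂(Km+[S]₁) / [S]₁(Km+[S]₂).
= 0.0299×(0.252+0.0665) / (0.0665×(0.252+0.0299)) = 0.009523/0.01875 = 0.508.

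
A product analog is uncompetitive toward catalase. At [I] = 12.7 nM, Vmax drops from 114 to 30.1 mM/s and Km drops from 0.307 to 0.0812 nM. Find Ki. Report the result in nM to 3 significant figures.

4.56 nM

Uncompetitive: Vmax,app = Vmax/α (and Km,app = Km/α) with α = 1 + [I]/Ki.
α = Vmax/Vmax,app = 114/30.1 = 3.787.
Since α = 1 + [I]/Ki, [I]/Ki = 3.787 − 1 = 2.787 and Ki = 12.7/2.787 = 4.56 nM.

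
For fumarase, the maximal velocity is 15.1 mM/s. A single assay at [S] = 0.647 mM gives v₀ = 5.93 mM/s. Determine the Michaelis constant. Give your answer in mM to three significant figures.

From v = Vmax[S]/(Km+[S]), Km = [S](Vmax − v)/v.
Km = 0.647 × (15.1 − 5.93) / 5.93 = 5.933/5.93 = 1.00 mM.

1.00 mM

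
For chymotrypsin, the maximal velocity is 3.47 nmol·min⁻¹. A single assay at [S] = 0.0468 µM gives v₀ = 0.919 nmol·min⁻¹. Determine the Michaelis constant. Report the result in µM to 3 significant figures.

0.130 µM

v/Vmax = 0.919/3.47 = 0.2648 = [S]/(Km+[S]).
So Km + [S] = [S]/0.2648 = 0.1767 µM, giving Km = 0.1767 − 0.0468 = 0.130 µM.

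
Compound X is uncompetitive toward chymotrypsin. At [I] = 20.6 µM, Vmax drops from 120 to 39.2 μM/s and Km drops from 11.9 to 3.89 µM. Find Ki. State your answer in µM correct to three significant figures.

9.99 µM

Uncompetitive: Vmax,app = Vmax/α (and Km,app = Km/α) with α = 1 + [I]/Ki.
α = Vmax/Vmax,app = 120/39.2 = 3.061.
Since α = 1 + [I]/Ki, [I]/Ki = 3.061 − 1 = 2.061 and Ki = 20.6/2.061 = 9.99 µM.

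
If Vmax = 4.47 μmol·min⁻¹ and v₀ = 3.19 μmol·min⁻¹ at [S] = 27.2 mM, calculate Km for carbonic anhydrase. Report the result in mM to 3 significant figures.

10.9 mM

v/Vmax = 3.19/4.47 = 0.7136 = [S]/(Km+[S]).
So Km + [S] = [S]/0.7136 = 38.11 mM, giving Km = 38.11 − 27.2 = 10.9 mM.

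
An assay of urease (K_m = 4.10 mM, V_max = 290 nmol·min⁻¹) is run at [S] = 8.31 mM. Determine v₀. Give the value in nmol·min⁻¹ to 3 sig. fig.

v = Vmax·[S]/(Km + [S]) = 290 × 8.31 / (4.10 + 8.31)
  = 2410 / 12.41 = 194 nmol·min⁻¹.

194 nmol·min⁻¹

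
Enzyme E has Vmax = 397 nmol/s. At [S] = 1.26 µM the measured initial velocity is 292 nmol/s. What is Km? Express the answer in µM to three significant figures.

0.453 µM

v/Vmax = 292/397 = 0.7355 = [S]/(Km+[S]).
So Km + [S] = [S]/0.7355 = 1.713 µM, giving Km = 1.713 − 1.26 = 0.453 µM.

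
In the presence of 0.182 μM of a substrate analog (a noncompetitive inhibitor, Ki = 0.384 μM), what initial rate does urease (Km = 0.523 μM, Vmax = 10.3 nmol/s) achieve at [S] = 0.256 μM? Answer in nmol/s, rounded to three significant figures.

α = 1 + [I]/Ki = 1 + 0.182/0.384 = 1.474.
For a noncompetitive inhibitor, Vmax is reduced to Vmax/α while Km is unchanged: Km,app = 0.523 μM, Vmax,app = 6.99 nmol/s.
v = Vmax,app·[S]/(Km,app + [S]) = 6.99 × 0.256/(0.523 + 0.256) = 2.30 nmol/s.

2.30 nmol/s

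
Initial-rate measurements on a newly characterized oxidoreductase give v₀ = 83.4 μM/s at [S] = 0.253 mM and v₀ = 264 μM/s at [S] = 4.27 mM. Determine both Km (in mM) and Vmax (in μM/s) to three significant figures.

From v = Vmax[S]/(Km+[S]), each point gives Vmax = v(Km+[S])/[S].
Equating: 83.4(Km+0.253)/0.253 = 264(Km+4.27)/4.27.
329.6·Km + 83.4 = 61.83·Km + 264, so (329.6 − 61.83)·Km = 264 − 83.4.
Km = 180.6/267.8 = 0.674 mM; then Vmax = 83.4(0.674+0.253)/0.253 = 306 μM/s.

Km = 0.674 mM; Vmax = 306 μM/s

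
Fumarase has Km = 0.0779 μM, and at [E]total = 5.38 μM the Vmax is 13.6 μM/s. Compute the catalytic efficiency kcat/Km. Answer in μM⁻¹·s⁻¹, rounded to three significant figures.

kcat = Vmax/[E]total = 13.6/5.38 = 2.53 s⁻¹.
kcat/Km = 2.53/0.0779 = 32.5 μM⁻¹·s⁻¹.

32.5 μM⁻¹·s⁻¹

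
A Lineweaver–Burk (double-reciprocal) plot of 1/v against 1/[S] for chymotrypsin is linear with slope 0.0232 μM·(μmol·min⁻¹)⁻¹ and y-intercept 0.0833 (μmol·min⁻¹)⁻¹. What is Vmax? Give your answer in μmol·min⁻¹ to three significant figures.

The y-intercept of a Lineweaver–Burk plot equals 1/Vmax, so Vmax = 1/0.0833 = 12.0 μmol·min⁻¹.

12.0 μmol·min⁻¹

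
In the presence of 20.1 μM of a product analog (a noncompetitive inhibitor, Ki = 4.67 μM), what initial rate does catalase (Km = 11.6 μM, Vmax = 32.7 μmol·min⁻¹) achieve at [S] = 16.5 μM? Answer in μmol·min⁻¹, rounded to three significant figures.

α = 1 + [I]/Ki = 1 + 20.1/4.67 = 5.304.
For a noncompetitive inhibitor, Vmax is reduced to Vmax/α while Km is unchanged: Km,app = 11.6 μM, Vmax,app = 6.17 μmol·min⁻¹.
v = Vmax,app·[S]/(Km,app + [S]) = 6.17 × 16.5/(11.6 + 16.5) = 3.62 μmol·min⁻¹.

3.62 μmol·min⁻¹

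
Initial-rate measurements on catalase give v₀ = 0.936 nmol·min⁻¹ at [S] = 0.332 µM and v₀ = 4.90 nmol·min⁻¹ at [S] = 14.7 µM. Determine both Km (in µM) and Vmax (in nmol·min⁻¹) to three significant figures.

Km = 1.59 µM; Vmax = 5.43 nmol·min⁻¹

From v = Vmax[S]/(Km+[S]), each point gives Vmax = v(Km+[S])/[S].
Equating: 0.936(Km+0.332)/0.332 = 4.90(Km+14.7)/14.7.
2.819·Km + 0.936 = 0.3333·Km + 4.90, so (2.819 − 0.3333)·Km = 4.90 − 0.936.
Km = 3.964/2.486 = 1.59 µM; then Vmax = 0.936(1.59+0.332)/0.332 = 5.43 nmol·min⁻¹.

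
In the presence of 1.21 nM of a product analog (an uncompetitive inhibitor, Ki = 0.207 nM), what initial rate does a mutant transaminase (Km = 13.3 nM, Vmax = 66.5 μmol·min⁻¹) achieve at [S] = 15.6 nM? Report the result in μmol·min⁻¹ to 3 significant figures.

8.64 μmol·min⁻¹

With α = 1 + [I]/Ki = 1 + 1.21/0.207 = 6.845, the uncompetitive rate law is v = (Vmax/α)·[S] / (Km/α + [S]).
v = (66.5/6.845)×15.6 / (13.3/6.845 + 15.6) = 151.5/17.54 = 8.64 μmol·min⁻¹.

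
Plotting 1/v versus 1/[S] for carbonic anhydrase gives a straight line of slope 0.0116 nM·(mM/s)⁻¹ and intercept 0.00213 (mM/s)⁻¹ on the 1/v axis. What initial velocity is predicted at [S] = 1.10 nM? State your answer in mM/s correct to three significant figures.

The y-intercept is 1/Vmax, so Vmax = 1/0.00213 = 469 mM/s.
The slope is Km/Vmax, so Km = 0.0116 × 469 = 5.45 nM.
Then v = 469 × 1.10/(5.45 + 1.10) = 78.9 mM/s.

78.9 mM/s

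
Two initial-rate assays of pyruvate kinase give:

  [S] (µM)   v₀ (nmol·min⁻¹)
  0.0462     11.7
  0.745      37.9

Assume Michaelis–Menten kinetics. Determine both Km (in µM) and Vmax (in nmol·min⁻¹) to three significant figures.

In reciprocal form, 1/v = (Km/Vmax)·(1/[S]) + 1/Vmax. The two points give (1/[S], 1/v) = (21.65, 0.08547) and (1.342, 0.02639).
Slope = (0.08547 − 0.02639)/(21.65 − 1.342) = 0.002910; intercept = 0.08547 − 0.002910×21.65 = 0.02248.
Vmax = 1/intercept = 44.5 nmol·min⁻¹; Km = slope × Vmax = 0.002910 × 44.5 = 0.129 µM.

Km = 0.129 µM; Vmax = 44.5 nmol·min⁻¹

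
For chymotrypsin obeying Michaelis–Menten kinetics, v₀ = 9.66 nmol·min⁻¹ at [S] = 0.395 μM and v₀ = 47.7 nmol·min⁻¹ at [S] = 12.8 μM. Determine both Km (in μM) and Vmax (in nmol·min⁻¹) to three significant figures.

In reciprocal form, 1/v = (Km/Vmax)·(1/[S]) + 1/Vmax. The two points give (1/[S], 1/v) = (2.532, 0.1035) and (0.07812, 0.02096).
Slope = (0.1035 − 0.02096)/(2.532 − 0.07812) = 0.03365; intercept = 0.1035 − 0.03365×2.532 = 0.01834.
Vmax = 1/intercept = 54.5 nmol·min⁻¹; Km = slope × Vmax = 0.03365 × 54.5 = 1.84 μM.

Km = 1.84 μM; Vmax = 54.5 nmol·min⁻¹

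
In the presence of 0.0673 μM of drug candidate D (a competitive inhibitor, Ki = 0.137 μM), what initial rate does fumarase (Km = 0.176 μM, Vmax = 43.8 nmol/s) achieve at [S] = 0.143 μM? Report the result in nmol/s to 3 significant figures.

15.4 nmol/s

With α = 1 + [I]/Ki = 1 + 0.0673/0.137 = 1.491, the competitive rate law is v = Vmax[S] / (αKm + [S]).
v = 43.8×0.143 / (1.491×0.176 + 0.143) = 6.263/0.4055 = 15.4 nmol/s.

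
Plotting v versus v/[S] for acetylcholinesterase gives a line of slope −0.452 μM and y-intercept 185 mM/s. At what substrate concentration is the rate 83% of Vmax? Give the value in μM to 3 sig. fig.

2.21 μM

The Eadie–Hofstee slope gives Km = 0.452 μM (slope = −Km).
v/Vmax = [S]/(Km+[S]) = 0.83 ⇒ [S] = Km·0.83/(1−0.83) = 0.452 × 4.882 = 2.21 μM.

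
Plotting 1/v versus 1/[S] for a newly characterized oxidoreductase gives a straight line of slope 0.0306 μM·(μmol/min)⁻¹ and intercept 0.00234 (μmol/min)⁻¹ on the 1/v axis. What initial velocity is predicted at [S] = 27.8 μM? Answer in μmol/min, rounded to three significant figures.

The y-intercept is 1/Vmax, so Vmax = 1/0.00234 = 427 μmol/min.
The slope is Km/Vmax, so Km = 0.0306 × 427 = 13.1 μM.
Then v = 427 × 27.8/(13.1 + 27.8) = 291 μmol/min.

291 μmol/min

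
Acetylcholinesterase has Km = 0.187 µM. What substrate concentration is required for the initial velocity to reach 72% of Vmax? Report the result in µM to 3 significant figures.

v/Vmax = [S]/(Km+[S]) = 0.72, so [S] = Km·0.72/(1 − 0.72) = 0.187 × 2.571.
[S] = 0.481 µM.

0.481 µM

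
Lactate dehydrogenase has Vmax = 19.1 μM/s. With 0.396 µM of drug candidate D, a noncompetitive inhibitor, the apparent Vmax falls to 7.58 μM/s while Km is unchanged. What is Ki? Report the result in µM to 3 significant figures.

0.261 µM

Noncompetitive: Vmax,app = Vmax/α with α = 1 + [I]/Ki.
α = Vmax/Vmax,app = 19.1/7.58 = 2.520.
Ki = [I]/(α − 1) = 0.396/1.520 = 0.261 µM.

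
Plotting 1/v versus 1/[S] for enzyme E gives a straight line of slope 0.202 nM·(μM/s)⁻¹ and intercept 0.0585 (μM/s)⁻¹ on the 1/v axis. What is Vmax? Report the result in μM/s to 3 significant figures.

17.1 μM/s

The y-intercept of a Lineweaver–Burk plot equals 1/Vmax, so Vmax = 1/0.0585 = 17.1 μM/s.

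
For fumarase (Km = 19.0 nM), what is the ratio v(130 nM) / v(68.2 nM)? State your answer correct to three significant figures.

1.12

Since Vmax cancels, v₂/v₁ = [S]₂(Km+[S]₁) / [S]₁(Km+[S]₂).
= 130×(19.0+68.2) / (68.2×(19.0+130)) = 11340/10160 = 1.12.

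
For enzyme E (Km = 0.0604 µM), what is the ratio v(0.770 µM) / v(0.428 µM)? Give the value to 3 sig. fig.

Since Vmax cancels, v₂/v₁ = [S]₂(Km+[S]₁) / [S]₁(Km+[S]₂).
= 0.770×(0.0604+0.428) / (0.428×(0.0604+0.770)) = 0.3761/0.3554 = 1.06.

1.06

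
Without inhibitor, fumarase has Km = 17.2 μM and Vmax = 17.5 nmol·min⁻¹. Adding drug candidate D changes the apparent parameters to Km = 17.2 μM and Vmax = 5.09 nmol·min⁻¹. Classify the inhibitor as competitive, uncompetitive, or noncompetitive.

Vmax decreases (17.5 → 5.09 nmol·min⁻¹) while Km is unchanged — pure noncompetitive inhibition.

noncompetitive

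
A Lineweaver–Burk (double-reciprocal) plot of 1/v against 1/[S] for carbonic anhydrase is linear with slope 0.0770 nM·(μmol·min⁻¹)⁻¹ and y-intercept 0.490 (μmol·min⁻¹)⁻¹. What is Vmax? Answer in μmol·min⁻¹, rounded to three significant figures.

2.04 μmol·min⁻¹

The y-intercept of a Lineweaver–Burk plot equals 1/Vmax, so Vmax = 1/0.490 = 2.04 μmol·min⁻¹.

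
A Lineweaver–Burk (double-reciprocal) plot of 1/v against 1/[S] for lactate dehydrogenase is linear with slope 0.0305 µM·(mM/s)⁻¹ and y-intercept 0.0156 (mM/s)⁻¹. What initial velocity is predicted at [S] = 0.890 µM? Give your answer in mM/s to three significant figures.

20.1 mM/s

The y-intercept is 1/Vmax, so Vmax = 1/0.0156 = 64.1 mM/s.
The slope is Km/Vmax, so Km = 0.0305 × 64.1 = 1.96 µM.
Then v = 64.1 × 0.890/(1.96 + 0.890) = 20.1 mM/s.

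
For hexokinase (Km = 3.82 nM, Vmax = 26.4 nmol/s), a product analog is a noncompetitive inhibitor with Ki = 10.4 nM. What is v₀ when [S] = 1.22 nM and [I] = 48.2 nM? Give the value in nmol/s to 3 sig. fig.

1.13 nmol/s

α = 1 + [I]/Ki = 1 + 48.2/10.4 = 5.635.
For a noncompetitive inhibitor, Vmax is reduced to Vmax/α while Km is unchanged: Km,app = 3.82 nM, Vmax,app = 4.69 nmol/s.
v = Vmax,app·[S]/(Km,app + [S]) = 4.69 × 1.22/(3.82 + 1.22) = 1.13 nmol/s.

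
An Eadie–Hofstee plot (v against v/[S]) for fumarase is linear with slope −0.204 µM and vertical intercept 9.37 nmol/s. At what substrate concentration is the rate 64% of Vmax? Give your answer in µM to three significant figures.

0.363 µM

The Eadie–Hofstee slope gives Km = 0.204 µM (slope = −Km).
v/Vmax = [S]/(Km+[S]) = 0.64 ⇒ [S] = Km·0.64/(1−0.64) = 0.204 × 1.778 = 0.363 µM.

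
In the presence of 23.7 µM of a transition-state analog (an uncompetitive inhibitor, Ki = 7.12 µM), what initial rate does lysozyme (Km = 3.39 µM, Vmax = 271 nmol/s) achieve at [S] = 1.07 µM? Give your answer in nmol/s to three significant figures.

With α = 1 + [I]/Ki = 1 + 23.7/7.12 = 4.329, the uncompetitive rate law is v = (Vmax/α)·[S] / (Km/α + [S]).
v = (271/4.329)×1.07 / (3.39/4.329 + 1.07) = 66.99/1.853 = 36.1 nmol/s.

36.1 nmol/s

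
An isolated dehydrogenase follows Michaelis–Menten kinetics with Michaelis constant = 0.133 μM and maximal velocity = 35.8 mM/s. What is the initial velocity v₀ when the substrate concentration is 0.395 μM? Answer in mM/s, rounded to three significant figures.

26.8 mM/s

[S]/(Km+[S]) = 0.395/0.5280 = 0.7481, the fractional saturation.
v = 0.7481 × Vmax = 0.7481 × 35.8 = 26.8 mM/s.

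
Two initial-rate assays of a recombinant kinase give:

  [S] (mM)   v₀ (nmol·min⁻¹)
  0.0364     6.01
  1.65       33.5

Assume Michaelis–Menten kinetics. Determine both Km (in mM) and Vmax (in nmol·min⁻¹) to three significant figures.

From v = Vmax[S]/(Km+[S]), each point gives Vmax = v(Km+[S])/[S].
Equating: 6.01(Km+0.0364)/0.0364 = 33.5(Km+1.65)/1.65.
165.1·Km + 6.01 = 20.30·Km + 33.5, so (165.1 − 20.30)·Km = 33.5 − 6.01.
Km = 27.49/144.8 = 0.190 mM; then Vmax = 6.01(0.190+0.0364)/0.0364 = 37.4 nmol·min⁻¹.

Km = 0.190 mM; Vmax = 37.4 nmol·min⁻¹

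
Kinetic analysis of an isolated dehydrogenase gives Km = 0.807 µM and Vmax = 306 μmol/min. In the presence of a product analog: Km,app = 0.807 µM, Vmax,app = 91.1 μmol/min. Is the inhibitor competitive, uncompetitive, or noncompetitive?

Vmax decreases (306 → 91.1 μmol/min) while Km is unchanged — pure noncompetitive inhibition.

noncompetitive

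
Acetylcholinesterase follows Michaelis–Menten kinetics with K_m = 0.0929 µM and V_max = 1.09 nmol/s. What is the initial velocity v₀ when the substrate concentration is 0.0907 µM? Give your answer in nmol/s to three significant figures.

0.538 nmol/s

[S]/(Km+[S]) = 0.0907/0.1836 = 0.4940, the fractional saturation.
v = 0.4940 × Vmax = 0.4940 × 1.09 = 0.538 nmol/s.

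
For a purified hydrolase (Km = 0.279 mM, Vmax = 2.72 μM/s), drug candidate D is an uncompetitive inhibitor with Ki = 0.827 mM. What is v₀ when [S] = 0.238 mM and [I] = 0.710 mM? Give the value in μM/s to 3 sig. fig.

0.897 μM/s

With α = 1 + [I]/Ki = 1 + 0.710/0.827 = 1.859, the uncompetitive rate law is v = (Vmax/α)·[S] / (Km/α + [S]).
v = (2.72/1.859)×0.238 / (0.279/1.859 + 0.238) = 0.3483/0.3881 = 0.897 μM/s.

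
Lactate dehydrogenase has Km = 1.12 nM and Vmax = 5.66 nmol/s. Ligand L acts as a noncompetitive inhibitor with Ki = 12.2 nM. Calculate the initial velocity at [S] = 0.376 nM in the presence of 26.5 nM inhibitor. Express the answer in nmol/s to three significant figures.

With α = 1 + [I]/Ki = 1 + 26.5/12.2 = 3.172, the noncompetitive rate law is v = (Vmax/α)·[S] / (Km + [S]).
v = (5.66/3.172)×0.376 / (1.12 + 0.376) = 0.6709/1.496 = 0.448 nmol/s.

0.448 nmol/s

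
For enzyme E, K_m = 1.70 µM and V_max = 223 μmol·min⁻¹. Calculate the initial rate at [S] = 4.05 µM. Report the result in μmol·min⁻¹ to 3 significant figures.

[S]/(Km+[S]) = 4.05/5.750 = 0.7043, the fractional saturation.
v = 0.7043 × Vmax = 0.7043 × 223 = 157 μmol·min⁻¹.

157 μmol·min⁻¹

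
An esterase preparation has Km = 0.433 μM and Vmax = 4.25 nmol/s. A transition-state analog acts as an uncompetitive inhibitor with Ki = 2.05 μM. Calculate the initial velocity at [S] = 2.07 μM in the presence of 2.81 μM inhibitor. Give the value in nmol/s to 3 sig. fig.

α = 1 + [I]/Ki = 1 + 2.81/2.05 = 2.371.
For an uncompetitive inhibitor, both parameters are divided by α, giving Vmax/α and Km/α: Km,app = 0.183 μM, Vmax,app = 1.79 nmol/s.
v = Vmax,app·[S]/(Km,app + [S]) = 1.79 × 2.07/(0.183 + 2.07) = 1.65 nmol/s.

1.65 nmol/s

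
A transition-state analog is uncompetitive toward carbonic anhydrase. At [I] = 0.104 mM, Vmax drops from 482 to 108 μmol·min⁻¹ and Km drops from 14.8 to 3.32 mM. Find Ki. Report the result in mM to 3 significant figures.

Uncompetitive: Vmax,app = Vmax/α (and Km,app = Km/α) with α = 1 + [I]/Ki.
α = Vmax/Vmax,app = 482/108 = 4.463.
Since α = 1 + [I]/Ki, [I]/Ki = 4.463 − 1 = 3.463 and Ki = 0.104/3.463 = 0.0300 mM.

0.0300 mM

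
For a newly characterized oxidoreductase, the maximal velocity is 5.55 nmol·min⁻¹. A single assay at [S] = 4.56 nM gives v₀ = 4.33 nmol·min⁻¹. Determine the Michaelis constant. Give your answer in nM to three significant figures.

From v = Vmax[S]/(Km+[S]), Km = [S](Vmax − v)/v.
Km = 4.56 × (5.55 − 4.33) / 4.33 = 5.563/4.33 = 1.28 nM.

1.28 nM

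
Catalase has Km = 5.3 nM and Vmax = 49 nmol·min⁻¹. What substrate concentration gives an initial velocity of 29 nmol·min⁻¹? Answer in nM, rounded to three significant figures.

7.68 nM

Rearranging v = Vmax[S]/(Km+[S]) gives [S] = Km·v/(Vmax − v).
[S] = 5.3 × 29 / (49 − 29) = 153.7/20.00 = 7.68 nM.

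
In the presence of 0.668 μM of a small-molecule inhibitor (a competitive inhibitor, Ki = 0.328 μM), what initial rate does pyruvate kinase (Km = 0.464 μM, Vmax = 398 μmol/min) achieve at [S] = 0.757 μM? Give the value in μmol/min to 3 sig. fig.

139 μmol/min

With α = 1 + [I]/Ki = 1 + 0.668/0.328 = 3.037, the competitive rate law is v = Vmax[S] / (αKm + [S]).
v = 398×0.757 / (3.037×0.464 + 0.757) = 301.3/2.166 = 139 μmol/min.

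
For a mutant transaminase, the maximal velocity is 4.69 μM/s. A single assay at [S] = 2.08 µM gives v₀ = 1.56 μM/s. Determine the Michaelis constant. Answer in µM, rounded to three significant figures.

4.17 µM

v/Vmax = 1.56/4.69 = 0.3326 = [S]/(Km+[S]).
So Km + [S] = [S]/0.3326 = 6.253 µM, giving Km = 6.253 − 2.08 = 4.17 µM.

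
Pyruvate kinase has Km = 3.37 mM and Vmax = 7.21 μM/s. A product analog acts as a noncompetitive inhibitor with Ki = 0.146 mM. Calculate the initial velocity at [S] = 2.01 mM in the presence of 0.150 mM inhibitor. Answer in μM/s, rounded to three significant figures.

α = 1 + [I]/Ki = 1 + 0.150/0.146 = 2.027.
For a noncompetitive inhibitor, Vmax is reduced to Vmax/α while Km is unchanged: Km,app = 3.37 mM, Vmax,app = 3.56 μM/s.
v = Vmax,app·[S]/(Km,app + [S]) = 3.56 × 2.01/(3.37 + 2.01) = 1.33 μM/s.

1.33 μM/s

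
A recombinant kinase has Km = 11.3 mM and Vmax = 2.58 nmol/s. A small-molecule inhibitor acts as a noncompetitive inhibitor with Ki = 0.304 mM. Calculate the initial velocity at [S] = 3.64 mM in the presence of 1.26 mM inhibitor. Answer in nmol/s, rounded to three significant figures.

α = 1 + [I]/Ki = 1 + 1.26/0.304 = 5.145.
For a noncompetitive inhibitor, Vmax is reduced to Vmax/α while Km is unchanged: Km,app = 11.3 mM, Vmax,app = 0.501 nmol/s.
v = Vmax,app·[S]/(Km,app + [S]) = 0.501 × 3.64/(11.3 + 3.64) = 0.122 nmol/s.

0.122 nmol/s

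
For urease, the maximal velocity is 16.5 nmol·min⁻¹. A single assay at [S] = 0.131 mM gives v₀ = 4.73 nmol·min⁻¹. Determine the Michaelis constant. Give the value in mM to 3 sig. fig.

From v = Vmax[S]/(Km+[S]), Km = [S](Vmax − v)/v.
Km = 0.131 × (16.5 − 4.73) / 4.73 = 1.542/4.73 = 0.326 mM.

0.326 mM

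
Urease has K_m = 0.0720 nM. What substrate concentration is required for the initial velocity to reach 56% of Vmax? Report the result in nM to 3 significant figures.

v/Vmax = [S]/(Km+[S]) = 0.56, so [S] = Km·0.56/(1 − 0.56) = 0.0720 × 1.273.
[S] = 0.0916 nM.

0.0916 nM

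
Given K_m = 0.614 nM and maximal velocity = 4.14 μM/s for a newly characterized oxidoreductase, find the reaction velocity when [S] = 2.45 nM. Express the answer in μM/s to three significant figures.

[S]/(Km+[S]) = 2.45/3.064 = 0.7996, the fractional saturation.
v = 0.7996 × Vmax = 0.7996 × 4.14 = 3.31 μM/s.

3.31 μM/s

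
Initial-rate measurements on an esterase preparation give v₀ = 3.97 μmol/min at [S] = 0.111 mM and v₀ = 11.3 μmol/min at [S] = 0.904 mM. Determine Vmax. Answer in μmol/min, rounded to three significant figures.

15.2 μmol/min

From v = Vmax[S]/(Km+[S]), each point gives Vmax = v(Km+[S])/[S].
Equating: 3.97(Km+0.111)/0.111 = 11.3(Km+0.904)/0.904.
35.77·Km + 3.97 = 12.50·Km + 11.3, so (35.77 − 12.50)·Km = 11.3 − 3.97.
Km = 7.330/23.27 = 0.315 mM; then Vmax = 3.97(0.315+0.111)/0.111 = 15.2 μmol/min.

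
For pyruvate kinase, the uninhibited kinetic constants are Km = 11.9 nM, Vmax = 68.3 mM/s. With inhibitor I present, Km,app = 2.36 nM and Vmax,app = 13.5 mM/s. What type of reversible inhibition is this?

uncompetitive

Both Km and Vmax decrease by the same factor (~5.05-fold) — characteristic of uncompetitive inhibition.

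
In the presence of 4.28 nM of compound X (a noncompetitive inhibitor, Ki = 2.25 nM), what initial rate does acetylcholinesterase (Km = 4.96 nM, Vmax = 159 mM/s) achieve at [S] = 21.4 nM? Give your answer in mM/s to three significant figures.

44.5 mM/s

With α = 1 + [I]/Ki = 1 + 4.28/2.25 = 2.902, the noncompetitive rate law is v = (Vmax/α)·[S] / (Km + [S]).
v = (159/2.902)×21.4 / (4.96 + 21.4) = 1172/26.36 = 44.5 mM/s.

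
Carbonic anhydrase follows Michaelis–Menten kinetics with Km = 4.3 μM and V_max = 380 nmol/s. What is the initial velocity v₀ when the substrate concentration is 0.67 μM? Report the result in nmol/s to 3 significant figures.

51.2 nmol/s

v = Vmax·[S]/(Km + [S]) = 380 × 0.67 / (4.3 + 0.67)
  = 254.6 / 4.970 = 51.2 nmol/s.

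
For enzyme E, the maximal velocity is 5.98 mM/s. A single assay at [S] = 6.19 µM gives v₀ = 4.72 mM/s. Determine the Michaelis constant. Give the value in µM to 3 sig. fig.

1.65 µM

v/Vmax = 4.72/5.98 = 0.7893 = [S]/(Km+[S]).
So Km + [S] = [S]/0.7893 = 7.842 µM, giving Km = 7.842 − 6.19 = 1.65 µM.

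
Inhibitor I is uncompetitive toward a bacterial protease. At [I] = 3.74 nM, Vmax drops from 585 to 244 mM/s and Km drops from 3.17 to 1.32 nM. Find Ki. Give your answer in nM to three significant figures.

Uncompetitive: Vmax,app = Vmax/α (and Km,app = Km/α) with α = 1 + [I]/Ki.
α = Vmax/Vmax,app = 585/244 = 2.398.
Since α = 1 + [I]/Ki, [I]/Ki = 2.398 − 1 = 1.398 and Ki = 3.74/1.398 = 2.68 nM.

2.68 nM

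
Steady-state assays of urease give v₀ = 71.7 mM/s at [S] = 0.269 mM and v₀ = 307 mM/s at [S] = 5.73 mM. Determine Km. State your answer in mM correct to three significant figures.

1.10 mM

In reciprocal form, 1/v = (Km/Vmax)·(1/[S]) + 1/Vmax. The two points give (1/[S], 1/v) = (3.717, 0.01395) and (0.1745, 0.003257).
Slope = (0.01395 − 0.003257)/(3.717 − 0.1745) = 0.003017; intercept = 0.01395 − 0.003017×3.717 = 0.002731.
Vmax = 1/intercept = 366 mM/s; Km = slope × Vmax = 0.003017 × 366 = 1.10 mM.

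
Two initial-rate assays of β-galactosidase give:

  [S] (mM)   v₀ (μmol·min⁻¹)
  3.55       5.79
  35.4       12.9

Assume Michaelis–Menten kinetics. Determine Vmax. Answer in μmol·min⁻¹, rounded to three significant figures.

14.9 μmol·min⁻¹

In reciprocal form, 1/v = (Km/Vmax)·(1/[S]) + 1/Vmax. The two points give (1/[S], 1/v) = (0.2817, 0.1727) and (0.02825, 0.07752).
Slope = (0.1727 − 0.07752)/(0.2817 − 0.02825) = 0.3756; intercept = 0.1727 − 0.3756×0.2817 = 0.06691.
Vmax = 1/intercept = 14.9 μmol·min⁻¹; Km = slope × Vmax = 0.3756 × 14.9 = 5.61 mM.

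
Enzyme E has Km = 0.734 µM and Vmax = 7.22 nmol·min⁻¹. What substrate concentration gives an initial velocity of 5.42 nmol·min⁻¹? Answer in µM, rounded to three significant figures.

Rearranging v = Vmax[S]/(Km+[S]) gives [S] = Km·v/(Vmax − v).
[S] = 0.734 × 5.42 / (7.22 − 5.42) = 3.978/1.800 = 2.21 µM.

2.21 µM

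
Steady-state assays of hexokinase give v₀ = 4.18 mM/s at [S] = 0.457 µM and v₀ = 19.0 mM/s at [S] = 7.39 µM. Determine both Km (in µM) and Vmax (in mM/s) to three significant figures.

Km = 2.25 µM; Vmax = 24.8 mM/s

In reciprocal form, 1/v = (Km/Vmax)·(1/[S]) + 1/Vmax. The two points give (1/[S], 1/v) = (2.188, 0.2392) and (0.1353, 0.05263).
Slope = (0.2392 − 0.05263)/(2.188 − 0.1353) = 0.09090; intercept = 0.2392 − 0.09090×2.188 = 0.04033.
Vmax = 1/intercept = 24.8 mM/s; Km = slope × Vmax = 0.09090 × 24.8 = 2.25 µM.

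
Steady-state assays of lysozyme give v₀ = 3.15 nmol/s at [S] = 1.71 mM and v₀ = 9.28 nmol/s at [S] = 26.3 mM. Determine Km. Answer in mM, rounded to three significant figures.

From v = Vmax[S]/(Km+[S]), each point gives Vmax = v(Km+[S])/[S].
Equating: 3.15(Km+1.71)/1.71 = 9.28(Km+26.3)/26.3.
1.842·Km + 3.15 = 0.3529·Km + 9.28, so (1.842 − 0.3529)·Km = 9.28 − 3.15.
Km = 6.130/1.489 = 4.12 mM; then Vmax = 3.15(4.12+1.71)/1.71 = 10.7 nmol/s.

4.12 mM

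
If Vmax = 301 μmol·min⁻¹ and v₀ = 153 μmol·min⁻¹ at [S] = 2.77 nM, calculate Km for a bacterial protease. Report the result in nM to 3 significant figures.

From v = Vmax[S]/(Km+[S]), Km = [S](Vmax − v)/v.
Km = 2.77 × (301 − 153) / 153 = 410.0/153 = 2.68 nM.

2.68 nM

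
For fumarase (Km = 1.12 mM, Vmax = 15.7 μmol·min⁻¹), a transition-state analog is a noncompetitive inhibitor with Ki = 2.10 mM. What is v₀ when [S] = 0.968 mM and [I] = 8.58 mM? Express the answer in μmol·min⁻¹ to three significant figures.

With α = 1 + [I]/Ki = 1 + 8.58/2.10 = 5.086, the noncompetitive rate law is v = (Vmax/α)·[S] / (Km + [S]).
v = (15.7/5.086)×0.968 / (1.12 + 0.968) = 2.988/2.088 = 1.43 μmol·min⁻¹.

1.43 μmol·min⁻¹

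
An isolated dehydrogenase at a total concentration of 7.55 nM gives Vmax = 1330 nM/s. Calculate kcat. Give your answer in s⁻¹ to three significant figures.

kcat = Vmax/[E]total = 1330 nM/s / 7.55 nM = 176 s⁻¹.

176 s⁻¹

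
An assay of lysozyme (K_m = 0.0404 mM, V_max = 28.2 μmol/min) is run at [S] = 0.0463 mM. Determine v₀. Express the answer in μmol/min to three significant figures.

v = Vmax·[S]/(Km + [S]) = 28.2 × 0.0463 / (0.0404 + 0.0463)
  = 1.306 / 0.08670 = 15.1 μmol/min.

15.1 μmol/min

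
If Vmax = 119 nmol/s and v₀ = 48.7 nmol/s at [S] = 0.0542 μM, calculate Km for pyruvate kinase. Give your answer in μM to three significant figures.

0.0782 μM

From v = Vmax[S]/(Km+[S]), Km = [S](Vmax − v)/v.
Km = 0.0542 × (119 − 48.7) / 48.7 = 3.810/48.7 = 0.0782 μM.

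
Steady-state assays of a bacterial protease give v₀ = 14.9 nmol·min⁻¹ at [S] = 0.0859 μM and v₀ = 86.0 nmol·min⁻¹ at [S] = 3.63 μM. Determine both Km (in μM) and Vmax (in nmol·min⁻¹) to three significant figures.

Km = 0.475 μM; Vmax = 97.2 nmol·min⁻¹

In reciprocal form, 1/v = (Km/Vmax)·(1/[S]) + 1/Vmax. The two points give (1/[S], 1/v) = (11.64, 0.06711) and (0.2755, 0.01163).
Slope = (0.06711 − 0.01163)/(11.64 − 0.2755) = 0.004882; intercept = 0.06711 − 0.004882×11.64 = 0.01028.
Vmax = 1/intercept = 97.2 nmol·min⁻¹; Km = slope × Vmax = 0.004882 × 97.2 = 0.475 μM.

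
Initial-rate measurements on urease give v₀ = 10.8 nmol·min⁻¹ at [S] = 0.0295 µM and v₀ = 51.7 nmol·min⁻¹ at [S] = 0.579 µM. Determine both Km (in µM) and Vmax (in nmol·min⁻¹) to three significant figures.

From v = Vmax[S]/(Km+[S]), each point gives Vmax = v(Km+[S])/[S].
Equating: 10.8(Km+0.0295)/0.0295 = 51.7(Km+0.579)/0.579.
366.1·Km + 10.8 = 89.29·Km + 51.7, so (366.1 − 89.29)·Km = 51.7 − 10.8.
Km = 40.90/276.8 = 0.148 µM; then Vmax = 10.8(0.148+0.0295)/0.0295 = 64.9 nmol·min⁻¹.

Km = 0.148 µM; Vmax = 64.9 nmol·min⁻¹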